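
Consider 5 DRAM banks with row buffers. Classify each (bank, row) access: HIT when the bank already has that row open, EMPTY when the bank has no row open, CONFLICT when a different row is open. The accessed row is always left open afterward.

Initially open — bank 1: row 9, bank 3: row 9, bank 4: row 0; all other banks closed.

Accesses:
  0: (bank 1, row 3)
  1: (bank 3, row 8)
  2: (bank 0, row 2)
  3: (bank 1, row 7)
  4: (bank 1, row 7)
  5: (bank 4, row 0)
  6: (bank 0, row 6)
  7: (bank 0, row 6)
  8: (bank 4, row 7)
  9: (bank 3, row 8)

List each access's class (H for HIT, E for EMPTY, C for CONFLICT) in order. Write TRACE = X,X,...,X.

TRACE = C,C,E,C,H,H,C,H,C,H

  [0] b1 r3: had r9 ⇒ C
  [1] b3 r8: had r9 ⇒ C
  [2] b0 r2: no row ⇒ E
  [3] b1 r7: had r3 ⇒ C
  [4] b1 r7: had r7 ⇒ H
  [5] b4 r0: had r0 ⇒ H
  [6] b0 r6: had r2 ⇒ C
  [7] b0 r6: had r6 ⇒ H
  [8] b4 r7: had r0 ⇒ C
  [9] b3 r8: had r8 ⇒ H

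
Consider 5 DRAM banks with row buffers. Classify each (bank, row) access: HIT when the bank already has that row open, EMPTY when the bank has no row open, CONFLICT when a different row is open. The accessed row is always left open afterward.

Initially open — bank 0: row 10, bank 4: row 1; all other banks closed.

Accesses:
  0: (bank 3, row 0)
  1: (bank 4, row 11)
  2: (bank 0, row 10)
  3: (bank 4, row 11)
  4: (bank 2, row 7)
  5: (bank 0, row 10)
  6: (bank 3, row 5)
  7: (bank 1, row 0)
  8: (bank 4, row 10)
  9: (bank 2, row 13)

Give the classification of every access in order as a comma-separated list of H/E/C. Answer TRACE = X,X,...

TRACE = E,C,H,H,E,H,C,E,C,C

  [0] b3 r0: no row ⇒ E
  [1] b4 r11: had r1 ⇒ C
  [2] b0 r10: had r10 ⇒ H
  [3] b4 r11: had r11 ⇒ H
  [4] b2 r7: no row ⇒ E
  [5] b0 r10: had r10 ⇒ H
  [6] b3 r5: had r0 ⇒ C
  [7] b1 r0: no row ⇒ E
  [8] b4 r10: had r11 ⇒ C
  [9] b2 r13: had r7 ⇒ C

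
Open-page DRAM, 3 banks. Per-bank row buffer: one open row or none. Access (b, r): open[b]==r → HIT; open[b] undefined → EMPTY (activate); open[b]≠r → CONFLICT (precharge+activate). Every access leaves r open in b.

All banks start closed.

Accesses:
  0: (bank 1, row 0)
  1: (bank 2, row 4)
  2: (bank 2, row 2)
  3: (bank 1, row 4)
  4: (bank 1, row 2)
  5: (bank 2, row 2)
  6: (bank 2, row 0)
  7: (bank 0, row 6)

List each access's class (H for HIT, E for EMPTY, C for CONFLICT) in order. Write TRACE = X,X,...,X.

TRACE = E,E,C,C,C,H,C,E

step 0: bank1 None->0 [EMPTY]
step 1: bank2 None->4 [EMPTY]
step 2: bank2 4->2 [CONFLICT]
step 3: bank1 0->4 [CONFLICT]
step 4: bank1 4->2 [CONFLICT]
step 5: bank2 2->2 [HIT]
step 6: bank2 2->0 [CONFLICT]
step 7: bank0 None->6 [EMPTY]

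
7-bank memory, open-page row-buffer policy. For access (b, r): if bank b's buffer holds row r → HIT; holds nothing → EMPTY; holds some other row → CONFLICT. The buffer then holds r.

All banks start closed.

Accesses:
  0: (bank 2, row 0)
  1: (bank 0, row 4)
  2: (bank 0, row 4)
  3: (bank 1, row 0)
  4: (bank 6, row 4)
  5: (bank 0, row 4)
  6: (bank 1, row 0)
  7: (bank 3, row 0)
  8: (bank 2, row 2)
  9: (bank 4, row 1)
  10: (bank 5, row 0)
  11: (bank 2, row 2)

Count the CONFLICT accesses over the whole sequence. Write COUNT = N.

0: bank 2 row 0 — prev None → EMPTY
1: bank 0 row 4 — prev None → EMPTY
2: bank 0 row 4 — prev 4 → HIT
3: bank 1 row 0 — prev None → EMPTY
4: bank 6 row 4 — prev None → EMPTY
5: bank 0 row 4 — prev 4 → HIT
6: bank 1 row 0 — prev 0 → HIT
7: bank 3 row 0 — prev None → EMPTY
8: bank 2 row 2 — prev 0 → CONFLICT
9: bank 4 row 1 — prev None → EMPTY
10: bank 5 row 0 — prev None → EMPTY
11: bank 2 row 2 — prev 2 → HIT

COUNT = 1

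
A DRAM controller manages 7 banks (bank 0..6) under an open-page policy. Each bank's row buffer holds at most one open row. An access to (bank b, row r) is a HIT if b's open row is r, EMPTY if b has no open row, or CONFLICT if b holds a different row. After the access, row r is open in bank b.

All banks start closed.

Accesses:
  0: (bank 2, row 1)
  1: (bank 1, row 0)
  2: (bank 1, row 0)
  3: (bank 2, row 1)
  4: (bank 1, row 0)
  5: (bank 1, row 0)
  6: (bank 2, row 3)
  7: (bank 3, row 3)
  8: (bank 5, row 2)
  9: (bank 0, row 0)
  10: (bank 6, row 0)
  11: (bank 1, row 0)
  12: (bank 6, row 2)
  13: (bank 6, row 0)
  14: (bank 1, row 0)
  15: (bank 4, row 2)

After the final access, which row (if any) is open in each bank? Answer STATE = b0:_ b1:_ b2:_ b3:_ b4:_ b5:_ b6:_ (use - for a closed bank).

STATE = b0:0 b1:0 b2:3 b3:3 b4:2 b5:2 b6:0

step 0: bank2 None->1 [EMPTY]
step 1: bank1 None->0 [EMPTY]
step 2: bank1 0->0 [HIT]
step 3: bank2 1->1 [HIT]
step 4: bank1 0->0 [HIT]
step 5: bank1 0->0 [HIT]
step 6: bank2 1->3 [CONFLICT]
step 7: bank3 None->3 [EMPTY]
step 8: bank5 None->2 [EMPTY]
step 9: bank0 None->0 [EMPTY]
step 10: bank6 None->0 [EMPTY]
step 11: bank1 0->0 [HIT]
step 12: bank6 0->2 [CONFLICT]
step 13: bank6 2->0 [CONFLICT]
step 14: bank1 0->0 [HIT]
step 15: bank4 None->2 [EMPTY]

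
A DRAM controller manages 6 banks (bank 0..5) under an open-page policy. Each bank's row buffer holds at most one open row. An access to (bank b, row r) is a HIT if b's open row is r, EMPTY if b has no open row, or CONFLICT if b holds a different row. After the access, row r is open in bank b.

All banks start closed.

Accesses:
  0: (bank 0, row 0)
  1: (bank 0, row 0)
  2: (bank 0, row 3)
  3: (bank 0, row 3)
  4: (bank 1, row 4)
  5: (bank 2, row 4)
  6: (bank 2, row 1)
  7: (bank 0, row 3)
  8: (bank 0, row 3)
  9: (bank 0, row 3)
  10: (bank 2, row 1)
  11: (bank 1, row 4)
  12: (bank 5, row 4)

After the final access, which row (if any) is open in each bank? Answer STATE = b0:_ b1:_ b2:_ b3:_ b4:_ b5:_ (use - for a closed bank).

STATE = b0:3 b1:4 b2:1 b3:- b4:- b5:4

step 0: bank0 None->0 [EMPTY]
step 1: bank0 0->0 [HIT]
step 2: bank0 0->3 [CONFLICT]
step 3: bank0 3->3 [HIT]
step 4: bank1 None->4 [EMPTY]
step 5: bank2 None->4 [EMPTY]
step 6: bank2 4->1 [CONFLICT]
step 7: bank0 3->3 [HIT]
step 8: bank0 3->3 [HIT]
step 9: bank0 3->3 [HIT]
step 10: bank2 1->1 [HIT]
step 11: bank1 4->4 [HIT]
step 12: bank5 None->4 [EMPTY]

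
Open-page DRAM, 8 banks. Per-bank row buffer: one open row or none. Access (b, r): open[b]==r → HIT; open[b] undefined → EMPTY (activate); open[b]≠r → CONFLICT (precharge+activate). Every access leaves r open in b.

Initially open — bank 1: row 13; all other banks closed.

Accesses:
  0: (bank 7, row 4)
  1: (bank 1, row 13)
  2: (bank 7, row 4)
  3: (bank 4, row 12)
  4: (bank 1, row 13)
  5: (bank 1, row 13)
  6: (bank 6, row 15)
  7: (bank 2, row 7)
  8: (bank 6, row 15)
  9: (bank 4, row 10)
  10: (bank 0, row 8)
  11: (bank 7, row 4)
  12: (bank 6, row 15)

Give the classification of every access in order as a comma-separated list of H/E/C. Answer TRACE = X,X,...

0: bank 7 row 4 — prev None → EMPTY
1: bank 1 row 13 — prev 13 → HIT
2: bank 7 row 4 — prev 4 → HIT
3: bank 4 row 12 — prev None → EMPTY
4: bank 1 row 13 — prev 13 → HIT
5: bank 1 row 13 — prev 13 → HIT
6: bank 6 row 15 — prev None → EMPTY
7: bank 2 row 7 — prev None → EMPTY
8: bank 6 row 15 — prev 15 → HIT
9: bank 4 row 10 — prev 12 → CONFLICT
10: bank 0 row 8 — prev None → EMPTY
11: bank 7 row 4 — prev 4 → HIT
12: bank 6 row 15 — prev 15 → HIT

TRACE = E,H,H,E,H,H,E,E,H,C,E,H,H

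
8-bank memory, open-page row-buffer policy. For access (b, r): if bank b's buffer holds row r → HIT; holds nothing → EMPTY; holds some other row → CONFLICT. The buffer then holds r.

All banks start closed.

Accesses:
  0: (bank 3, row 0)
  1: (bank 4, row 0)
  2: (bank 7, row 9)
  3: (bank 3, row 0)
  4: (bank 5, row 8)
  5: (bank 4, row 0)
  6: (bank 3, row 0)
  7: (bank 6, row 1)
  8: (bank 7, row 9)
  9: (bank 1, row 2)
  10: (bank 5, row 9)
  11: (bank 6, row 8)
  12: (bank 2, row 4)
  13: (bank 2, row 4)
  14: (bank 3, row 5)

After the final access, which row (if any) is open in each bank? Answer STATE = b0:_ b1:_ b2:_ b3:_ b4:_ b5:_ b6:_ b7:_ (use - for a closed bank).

STATE = b0:- b1:2 b2:4 b3:5 b4:0 b5:9 b6:8 b7:9

0: bank 3 row 0 — prev None → EMPTY
1: bank 4 row 0 — prev None → EMPTY
2: bank 7 row 9 — prev None → EMPTY
3: bank 3 row 0 — prev 0 → HIT
4: bank 5 row 8 — prev None → EMPTY
5: bank 4 row 0 — prev 0 → HIT
6: bank 3 row 0 — prev 0 → HIT
7: bank 6 row 1 — prev None → EMPTY
8: bank 7 row 9 — prev 9 → HIT
9: bank 1 row 2 — prev None → EMPTY
10: bank 5 row 9 — prev 8 → CONFLICT
11: bank 6 row 8 — prev 1 → CONFLICT
12: bank 2 row 4 — prev None → EMPTY
13: bank 2 row 4 — prev 4 → HIT
14: bank 3 row 5 — prev 0 → CONFLICT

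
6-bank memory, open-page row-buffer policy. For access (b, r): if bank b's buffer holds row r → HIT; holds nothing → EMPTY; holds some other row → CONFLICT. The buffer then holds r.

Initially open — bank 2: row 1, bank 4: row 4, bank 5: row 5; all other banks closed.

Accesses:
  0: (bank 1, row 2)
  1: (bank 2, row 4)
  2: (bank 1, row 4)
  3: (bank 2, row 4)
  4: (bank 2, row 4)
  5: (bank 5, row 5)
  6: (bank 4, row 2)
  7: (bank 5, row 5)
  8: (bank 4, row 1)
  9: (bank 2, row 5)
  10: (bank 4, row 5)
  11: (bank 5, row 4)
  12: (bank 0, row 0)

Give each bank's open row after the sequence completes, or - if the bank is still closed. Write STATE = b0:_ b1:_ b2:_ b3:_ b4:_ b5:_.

STATE = b0:0 b1:4 b2:5 b3:- b4:5 b5:4

#0 (1,2) E
#1 (2,4) C  (was 1)
#2 (1,4) C  (was 2)
#3 (2,4) H  (was 4)
#4 (2,4) H  (was 4)
#5 (5,5) H  (was 5)
#6 (4,2) C  (was 4)
#7 (5,5) H  (was 5)
#8 (4,1) C  (was 2)
#9 (2,5) C  (was 4)
#10 (4,5) C  (was 1)
#11 (5,4) C  (was 5)
#12 (0,0) E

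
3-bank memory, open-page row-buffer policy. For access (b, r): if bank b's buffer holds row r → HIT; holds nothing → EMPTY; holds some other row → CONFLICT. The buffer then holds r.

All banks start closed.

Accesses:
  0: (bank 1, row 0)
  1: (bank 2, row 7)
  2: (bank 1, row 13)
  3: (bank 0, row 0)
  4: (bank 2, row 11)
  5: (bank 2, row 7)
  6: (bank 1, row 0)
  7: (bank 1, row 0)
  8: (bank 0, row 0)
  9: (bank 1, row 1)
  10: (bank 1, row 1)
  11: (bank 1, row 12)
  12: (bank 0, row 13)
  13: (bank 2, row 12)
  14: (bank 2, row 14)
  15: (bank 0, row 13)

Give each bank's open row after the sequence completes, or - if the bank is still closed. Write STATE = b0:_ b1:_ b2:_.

STATE = b0:13 b1:12 b2:14

#0 (1,0) E
#1 (2,7) E
#2 (1,13) C  (was 0)
#3 (0,0) E
#4 (2,11) C  (was 7)
#5 (2,7) C  (was 11)
#6 (1,0) C  (was 13)
#7 (1,0) H  (was 0)
#8 (0,0) H  (was 0)
#9 (1,1) C  (was 0)
#10 (1,1) H  (was 1)
#11 (1,12) C  (was 1)
#12 (0,13) C  (was 0)
#13 (2,12) C  (was 7)
#14 (2,14) C  (was 12)
#15 (0,13) H  (was 13)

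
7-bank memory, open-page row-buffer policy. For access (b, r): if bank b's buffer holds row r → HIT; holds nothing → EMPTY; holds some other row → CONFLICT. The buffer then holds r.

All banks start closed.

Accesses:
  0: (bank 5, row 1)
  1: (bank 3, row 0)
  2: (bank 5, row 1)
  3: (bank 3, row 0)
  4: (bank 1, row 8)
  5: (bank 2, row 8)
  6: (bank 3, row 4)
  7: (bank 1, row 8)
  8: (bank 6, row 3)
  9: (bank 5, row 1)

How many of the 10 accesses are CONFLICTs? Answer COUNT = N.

COUNT = 1

#0 (5,1) E
#1 (3,0) E
#2 (5,1) H  (was 1)
#3 (3,0) H  (was 0)
#4 (1,8) E
#5 (2,8) E
#6 (3,4) C  (was 0)
#7 (1,8) H  (was 8)
#8 (6,3) E
#9 (5,1) H  (was 1)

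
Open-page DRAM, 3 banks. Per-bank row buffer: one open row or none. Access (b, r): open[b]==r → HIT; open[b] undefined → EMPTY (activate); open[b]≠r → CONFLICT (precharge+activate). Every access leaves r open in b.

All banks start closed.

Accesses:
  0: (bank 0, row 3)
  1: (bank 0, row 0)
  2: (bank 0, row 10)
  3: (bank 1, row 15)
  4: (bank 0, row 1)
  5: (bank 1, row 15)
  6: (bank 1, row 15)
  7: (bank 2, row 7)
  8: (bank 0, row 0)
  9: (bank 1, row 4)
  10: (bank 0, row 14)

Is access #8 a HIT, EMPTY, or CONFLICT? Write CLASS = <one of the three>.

#0 (0,3) E
#1 (0,0) C  (was 3)
#2 (0,10) C  (was 0)
#3 (1,15) E
#4 (0,1) C  (was 10)
#5 (1,15) H  (was 15)
#6 (1,15) H  (was 15)
#7 (2,7) E
#8 (0,0) C  (was 1)
#9 (1,4) C  (was 15)
#10 (0,14) C  (was 0)

CLASS = CONFLICT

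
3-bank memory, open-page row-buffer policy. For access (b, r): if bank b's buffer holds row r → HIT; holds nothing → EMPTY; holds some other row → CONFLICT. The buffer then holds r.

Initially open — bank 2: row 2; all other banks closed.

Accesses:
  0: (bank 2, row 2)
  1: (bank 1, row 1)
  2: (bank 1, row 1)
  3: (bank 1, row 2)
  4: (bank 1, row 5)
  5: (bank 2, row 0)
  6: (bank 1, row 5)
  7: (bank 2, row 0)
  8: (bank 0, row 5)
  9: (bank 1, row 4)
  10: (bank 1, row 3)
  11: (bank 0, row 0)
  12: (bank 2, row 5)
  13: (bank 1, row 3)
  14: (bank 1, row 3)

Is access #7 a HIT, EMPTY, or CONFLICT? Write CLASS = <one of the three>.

#0 (2,2) H  (was 2)
#1 (1,1) E
#2 (1,1) H  (was 1)
#3 (1,2) C  (was 1)
#4 (1,5) C  (was 2)
#5 (2,0) C  (was 2)
#6 (1,5) H  (was 5)
#7 (2,0) H  (was 0)
#8 (0,5) E
#9 (1,4) C  (was 5)
#10 (1,3) C  (was 4)
#11 (0,0) C  (was 5)
#12 (2,5) C  (was 0)
#13 (1,3) H  (was 3)
#14 (1,3) H  (was 3)

CLASS = HIT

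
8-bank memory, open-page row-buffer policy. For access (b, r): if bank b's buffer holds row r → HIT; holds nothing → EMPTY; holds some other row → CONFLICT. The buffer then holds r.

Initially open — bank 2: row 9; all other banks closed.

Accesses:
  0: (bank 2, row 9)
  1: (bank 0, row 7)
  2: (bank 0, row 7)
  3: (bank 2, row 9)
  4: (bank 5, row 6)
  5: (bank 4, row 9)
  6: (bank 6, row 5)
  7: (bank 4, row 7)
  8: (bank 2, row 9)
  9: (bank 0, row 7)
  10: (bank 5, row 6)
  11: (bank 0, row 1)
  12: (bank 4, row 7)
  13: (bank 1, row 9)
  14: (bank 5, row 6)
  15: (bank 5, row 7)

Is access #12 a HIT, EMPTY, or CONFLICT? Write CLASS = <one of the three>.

  [0] b2 r9: had r9 ⇒ H
  [1] b0 r7: no row ⇒ E
  [2] b0 r7: had r7 ⇒ H
  [3] b2 r9: had r9 ⇒ H
  [4] b5 r6: no row ⇒ E
  [5] b4 r9: no row ⇒ E
  [6] b6 r5: no row ⇒ E
  [7] b4 r7: had r9 ⇒ C
  [8] b2 r9: had r9 ⇒ H
  [9] b0 r7: had r7 ⇒ H
  [10] b5 r6: had r6 ⇒ H
  [11] b0 r1: had r7 ⇒ C
  [12] b4 r7: had r7 ⇒ H
  [13] b1 r9: no row ⇒ E
  [14] b5 r6: had r6 ⇒ H
  [15] b5 r7: had r6 ⇒ C

CLASS = HIT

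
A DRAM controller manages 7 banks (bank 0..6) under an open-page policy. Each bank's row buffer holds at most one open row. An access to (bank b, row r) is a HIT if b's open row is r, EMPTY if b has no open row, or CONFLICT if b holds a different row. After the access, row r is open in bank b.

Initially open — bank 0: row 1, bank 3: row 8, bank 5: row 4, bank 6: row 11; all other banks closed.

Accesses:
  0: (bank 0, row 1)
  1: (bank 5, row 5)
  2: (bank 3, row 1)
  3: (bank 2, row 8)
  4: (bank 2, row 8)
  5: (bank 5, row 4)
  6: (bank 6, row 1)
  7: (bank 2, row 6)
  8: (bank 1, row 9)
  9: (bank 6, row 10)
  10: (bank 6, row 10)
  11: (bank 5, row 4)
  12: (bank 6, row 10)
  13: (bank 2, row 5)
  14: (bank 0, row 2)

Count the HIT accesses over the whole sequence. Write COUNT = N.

#0 (0,1) H  (was 1)
#1 (5,5) C  (was 4)
#2 (3,1) C  (was 8)
#3 (2,8) E
#4 (2,8) H  (was 8)
#5 (5,4) C  (was 5)
#6 (6,1) C  (was 11)
#7 (2,6) C  (was 8)
#8 (1,9) E
#9 (6,10) C  (was 1)
#10 (6,10) H  (was 10)
#11 (5,4) H  (was 4)
#12 (6,10) H  (was 10)
#13 (2,5) C  (was 6)
#14 (0,2) C  (was 1)

COUNT = 5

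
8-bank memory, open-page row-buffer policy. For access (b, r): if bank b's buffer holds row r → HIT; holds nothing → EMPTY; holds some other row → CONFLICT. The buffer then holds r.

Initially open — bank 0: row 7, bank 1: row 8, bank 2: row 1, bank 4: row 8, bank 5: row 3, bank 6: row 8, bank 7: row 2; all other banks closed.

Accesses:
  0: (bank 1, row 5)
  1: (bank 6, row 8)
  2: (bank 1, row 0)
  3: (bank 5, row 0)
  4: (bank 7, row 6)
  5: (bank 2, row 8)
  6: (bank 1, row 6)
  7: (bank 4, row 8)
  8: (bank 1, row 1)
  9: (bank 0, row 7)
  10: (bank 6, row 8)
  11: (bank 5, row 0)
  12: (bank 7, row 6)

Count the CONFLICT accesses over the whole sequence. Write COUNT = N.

#0 (1,5) C  (was 8)
#1 (6,8) H  (was 8)
#2 (1,0) C  (was 5)
#3 (5,0) C  (was 3)
#4 (7,6) C  (was 2)
#5 (2,8) C  (was 1)
#6 (1,6) C  (was 0)
#7 (4,8) H  (was 8)
#8 (1,1) C  (was 6)
#9 (0,7) H  (was 7)
#10 (6,8) H  (was 8)
#11 (5,0) H  (was 0)
#12 (7,6) H  (was 6)

COUNT = 7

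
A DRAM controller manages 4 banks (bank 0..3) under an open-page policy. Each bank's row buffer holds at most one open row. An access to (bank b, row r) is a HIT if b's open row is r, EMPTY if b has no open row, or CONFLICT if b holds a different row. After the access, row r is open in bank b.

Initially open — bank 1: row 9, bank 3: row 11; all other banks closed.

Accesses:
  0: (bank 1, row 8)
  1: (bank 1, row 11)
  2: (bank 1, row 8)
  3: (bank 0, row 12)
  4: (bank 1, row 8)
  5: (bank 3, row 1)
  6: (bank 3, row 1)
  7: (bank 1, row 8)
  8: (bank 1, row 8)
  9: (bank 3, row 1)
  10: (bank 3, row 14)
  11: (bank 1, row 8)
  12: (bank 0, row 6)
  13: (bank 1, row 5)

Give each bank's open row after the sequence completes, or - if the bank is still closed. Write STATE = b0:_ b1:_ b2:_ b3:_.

#0 (1,8) C  (was 9)
#1 (1,11) C  (was 8)
#2 (1,8) C  (was 11)
#3 (0,12) E
#4 (1,8) H  (was 8)
#5 (3,1) C  (was 11)
#6 (3,1) H  (was 1)
#7 (1,8) H  (was 8)
#8 (1,8) H  (was 8)
#9 (3,1) H  (was 1)
#10 (3,14) C  (was 1)
#11 (1,8) H  (was 8)
#12 (0,6) C  (was 12)
#13 (1,5) C  (was 8)

STATE = b0:6 b1:5 b2:- b3:14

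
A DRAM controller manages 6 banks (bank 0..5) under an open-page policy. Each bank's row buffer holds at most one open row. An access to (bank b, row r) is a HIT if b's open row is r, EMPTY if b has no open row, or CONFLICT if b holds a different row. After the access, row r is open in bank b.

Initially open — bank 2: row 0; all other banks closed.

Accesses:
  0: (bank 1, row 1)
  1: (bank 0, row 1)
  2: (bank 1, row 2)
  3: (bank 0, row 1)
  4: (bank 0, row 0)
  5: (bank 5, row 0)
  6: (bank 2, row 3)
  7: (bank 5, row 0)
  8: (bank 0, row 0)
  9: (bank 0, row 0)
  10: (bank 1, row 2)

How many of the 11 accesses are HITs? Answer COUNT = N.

step 0: bank1 None->1 [EMPTY]
step 1: bank0 None->1 [EMPTY]
step 2: bank1 1->2 [CONFLICT]
step 3: bank0 1->1 [HIT]
step 4: bank0 1->0 [CONFLICT]
step 5: bank5 None->0 [EMPTY]
step 6: bank2 0->3 [CONFLICT]
step 7: bank5 0->0 [HIT]
step 8: bank0 0->0 [HIT]
step 9: bank0 0->0 [HIT]
step 10: bank1 2->2 [HIT]

COUNT = 5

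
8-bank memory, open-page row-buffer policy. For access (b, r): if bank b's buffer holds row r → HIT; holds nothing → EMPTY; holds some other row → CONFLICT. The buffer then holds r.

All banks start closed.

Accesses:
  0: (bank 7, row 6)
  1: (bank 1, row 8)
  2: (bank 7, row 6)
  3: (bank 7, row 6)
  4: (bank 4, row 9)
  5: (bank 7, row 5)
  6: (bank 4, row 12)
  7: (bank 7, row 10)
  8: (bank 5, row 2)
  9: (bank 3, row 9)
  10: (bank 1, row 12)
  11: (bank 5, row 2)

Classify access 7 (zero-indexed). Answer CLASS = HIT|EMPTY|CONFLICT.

CLASS = CONFLICT

step 0: bank7 None->6 [EMPTY]
step 1: bank1 None->8 [EMPTY]
step 2: bank7 6->6 [HIT]
step 3: bank7 6->6 [HIT]
step 4: bank4 None->9 [EMPTY]
step 5: bank7 6->5 [CONFLICT]
step 6: bank4 9->12 [CONFLICT]
step 7: bank7 5->10 [CONFLICT]
step 8: bank5 None->2 [EMPTY]
step 9: bank3 None->9 [EMPTY]
step 10: bank1 8->12 [CONFLICT]
step 11: bank5 2->2 [HIT]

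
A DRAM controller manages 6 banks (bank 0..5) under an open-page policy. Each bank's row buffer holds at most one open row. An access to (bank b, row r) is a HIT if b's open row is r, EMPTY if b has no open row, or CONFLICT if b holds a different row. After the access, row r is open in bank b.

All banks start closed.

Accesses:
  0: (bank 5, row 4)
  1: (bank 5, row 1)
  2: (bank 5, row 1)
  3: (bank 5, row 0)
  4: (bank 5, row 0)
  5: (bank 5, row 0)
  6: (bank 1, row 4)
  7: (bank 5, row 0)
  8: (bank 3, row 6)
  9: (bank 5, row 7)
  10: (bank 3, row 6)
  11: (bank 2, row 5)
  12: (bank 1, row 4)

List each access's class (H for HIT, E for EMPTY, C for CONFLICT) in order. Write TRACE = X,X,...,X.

#0 (5,4) E
#1 (5,1) C  (was 4)
#2 (5,1) H  (was 1)
#3 (5,0) C  (was 1)
#4 (5,0) H  (was 0)
#5 (5,0) H  (was 0)
#6 (1,4) E
#7 (5,0) H  (was 0)
#8 (3,6) E
#9 (5,7) C  (was 0)
#10 (3,6) H  (was 6)
#11 (2,5) E
#12 (1,4) H  (was 4)

TRACE = E,C,H,C,H,H,E,H,E,C,H,E,H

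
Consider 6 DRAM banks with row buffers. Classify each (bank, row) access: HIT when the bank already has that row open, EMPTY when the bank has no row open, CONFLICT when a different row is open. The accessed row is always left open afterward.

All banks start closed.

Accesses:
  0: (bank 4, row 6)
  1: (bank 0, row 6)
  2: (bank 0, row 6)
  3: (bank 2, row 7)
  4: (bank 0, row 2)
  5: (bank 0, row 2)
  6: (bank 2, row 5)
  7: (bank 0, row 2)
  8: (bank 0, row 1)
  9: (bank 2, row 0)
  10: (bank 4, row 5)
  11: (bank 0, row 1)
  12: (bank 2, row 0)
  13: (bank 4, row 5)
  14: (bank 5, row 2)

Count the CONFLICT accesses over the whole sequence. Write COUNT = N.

  [0] b4 r6: no row ⇒ E
  [1] b0 r6: no row ⇒ E
  [2] b0 r6: had r6 ⇒ H
  [3] b2 r7: no row ⇒ E
  [4] b0 r2: had r6 ⇒ C
  [5] b0 r2: had r2 ⇒ H
  [6] b2 r5: had r7 ⇒ C
  [7] b0 r2: had r2 ⇒ H
  [8] b0 r1: had r2 ⇒ C
  [9] b2 r0: had r5 ⇒ C
  [10] b4 r5: had r6 ⇒ C
  [11] b0 r1: had r1 ⇒ H
  [12] b2 r0: had r0 ⇒ H
  [13] b4 r5: had r5 ⇒ H
  [14] b5 r2: no row ⇒ E

COUNT = 5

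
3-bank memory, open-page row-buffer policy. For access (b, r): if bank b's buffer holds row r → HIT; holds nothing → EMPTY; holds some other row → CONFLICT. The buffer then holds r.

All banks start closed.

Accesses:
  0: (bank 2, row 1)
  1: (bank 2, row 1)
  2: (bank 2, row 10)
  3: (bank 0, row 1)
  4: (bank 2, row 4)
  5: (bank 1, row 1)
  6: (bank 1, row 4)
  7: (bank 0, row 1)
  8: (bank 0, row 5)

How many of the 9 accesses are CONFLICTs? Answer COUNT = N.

COUNT = 4

step 0: bank2 None->1 [EMPTY]
step 1: bank2 1->1 [HIT]
step 2: bank2 1->10 [CONFLICT]
step 3: bank0 None->1 [EMPTY]
step 4: bank2 10->4 [CONFLICT]
step 5: bank1 None->1 [EMPTY]
step 6: bank1 1->4 [CONFLICT]
step 7: bank0 1->1 [HIT]
step 8: bank0 1->5 [CONFLICT]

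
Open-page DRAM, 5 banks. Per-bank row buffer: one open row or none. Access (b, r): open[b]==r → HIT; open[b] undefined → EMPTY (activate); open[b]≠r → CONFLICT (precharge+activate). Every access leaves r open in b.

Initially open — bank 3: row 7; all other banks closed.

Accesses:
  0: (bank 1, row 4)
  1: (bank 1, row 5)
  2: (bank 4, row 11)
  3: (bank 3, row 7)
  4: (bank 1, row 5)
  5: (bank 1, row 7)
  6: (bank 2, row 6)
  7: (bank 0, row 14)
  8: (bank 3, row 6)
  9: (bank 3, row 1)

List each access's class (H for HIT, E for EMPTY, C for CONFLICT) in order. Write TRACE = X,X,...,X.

TRACE = E,C,E,H,H,C,E,E,C,C

  [0] b1 r4: no row ⇒ E
  [1] b1 r5: had r4 ⇒ C
  [2] b4 r11: no row ⇒ E
  [3] b3 r7: had r7 ⇒ H
  [4] b1 r5: had r5 ⇒ H
  [5] b1 r7: had r5 ⇒ C
  [6] b2 r6: no row ⇒ E
  [7] b0 r14: no row ⇒ E
  [8] b3 r6: had r7 ⇒ C
  [9] b3 r1: had r6 ⇒ C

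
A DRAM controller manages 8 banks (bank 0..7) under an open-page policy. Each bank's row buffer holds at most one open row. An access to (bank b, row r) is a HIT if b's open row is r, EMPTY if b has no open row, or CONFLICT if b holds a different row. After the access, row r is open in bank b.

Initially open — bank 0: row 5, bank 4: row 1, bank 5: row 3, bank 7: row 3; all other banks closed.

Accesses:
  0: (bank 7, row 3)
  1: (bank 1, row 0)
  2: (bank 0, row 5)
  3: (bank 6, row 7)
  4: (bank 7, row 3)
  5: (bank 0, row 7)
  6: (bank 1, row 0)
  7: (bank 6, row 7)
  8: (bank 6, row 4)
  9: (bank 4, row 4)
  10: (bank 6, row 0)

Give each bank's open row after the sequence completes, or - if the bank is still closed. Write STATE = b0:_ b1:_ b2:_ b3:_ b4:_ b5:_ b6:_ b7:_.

STATE = b0:7 b1:0 b2:- b3:- b4:4 b5:3 b6:0 b7:3

#0 (7,3) H  (was 3)
#1 (1,0) E
#2 (0,5) H  (was 5)
#3 (6,7) E
#4 (7,3) H  (was 3)
#5 (0,7) C  (was 5)
#6 (1,0) H  (was 0)
#7 (6,7) H  (was 7)
#8 (6,4) C  (was 7)
#9 (4,4) C  (was 1)
#10 (6,0) C  (was 4)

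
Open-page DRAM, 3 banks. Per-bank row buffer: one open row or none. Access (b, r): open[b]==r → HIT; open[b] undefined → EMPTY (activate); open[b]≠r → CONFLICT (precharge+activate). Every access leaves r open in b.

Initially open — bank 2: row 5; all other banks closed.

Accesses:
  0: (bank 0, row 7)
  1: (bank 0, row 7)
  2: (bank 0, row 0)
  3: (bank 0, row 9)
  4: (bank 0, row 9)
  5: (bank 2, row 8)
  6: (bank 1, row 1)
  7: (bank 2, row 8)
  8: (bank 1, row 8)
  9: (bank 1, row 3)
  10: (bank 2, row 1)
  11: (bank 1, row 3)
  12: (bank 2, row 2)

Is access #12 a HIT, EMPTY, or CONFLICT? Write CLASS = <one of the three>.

step 0: bank0 None->7 [EMPTY]
step 1: bank0 7->7 [HIT]
step 2: bank0 7->0 [CONFLICT]
step 3: bank0 0->9 [CONFLICT]
step 4: bank0 9->9 [HIT]
step 5: bank2 5->8 [CONFLICT]
step 6: bank1 None->1 [EMPTY]
step 7: bank2 8->8 [HIT]
step 8: bank1 1->8 [CONFLICT]
step 9: bank1 8->3 [CONFLICT]
step 10: bank2 8->1 [CONFLICT]
step 11: bank1 3->3 [HIT]
step 12: bank2 1->2 [CONFLICT]

CLASS = CONFLICT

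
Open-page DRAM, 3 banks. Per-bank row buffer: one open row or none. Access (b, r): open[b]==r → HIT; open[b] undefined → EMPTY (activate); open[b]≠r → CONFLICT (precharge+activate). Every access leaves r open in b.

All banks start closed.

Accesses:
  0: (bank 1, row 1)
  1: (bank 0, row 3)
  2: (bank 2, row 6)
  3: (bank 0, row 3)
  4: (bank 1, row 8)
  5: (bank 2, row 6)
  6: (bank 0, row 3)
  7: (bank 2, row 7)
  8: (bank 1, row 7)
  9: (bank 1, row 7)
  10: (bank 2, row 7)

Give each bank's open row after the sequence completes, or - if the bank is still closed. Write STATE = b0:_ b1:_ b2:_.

STATE = b0:3 b1:7 b2:7

step 0: bank1 None->1 [EMPTY]
step 1: bank0 None->3 [EMPTY]
step 2: bank2 None->6 [EMPTY]
step 3: bank0 3->3 [HIT]
step 4: bank1 1->8 [CONFLICT]
step 5: bank2 6->6 [HIT]
step 6: bank0 3->3 [HIT]
step 7: bank2 6->7 [CONFLICT]
step 8: bank1 8->7 [CONFLICT]
step 9: bank1 7->7 [HIT]
step 10: bank2 7->7 [HIT]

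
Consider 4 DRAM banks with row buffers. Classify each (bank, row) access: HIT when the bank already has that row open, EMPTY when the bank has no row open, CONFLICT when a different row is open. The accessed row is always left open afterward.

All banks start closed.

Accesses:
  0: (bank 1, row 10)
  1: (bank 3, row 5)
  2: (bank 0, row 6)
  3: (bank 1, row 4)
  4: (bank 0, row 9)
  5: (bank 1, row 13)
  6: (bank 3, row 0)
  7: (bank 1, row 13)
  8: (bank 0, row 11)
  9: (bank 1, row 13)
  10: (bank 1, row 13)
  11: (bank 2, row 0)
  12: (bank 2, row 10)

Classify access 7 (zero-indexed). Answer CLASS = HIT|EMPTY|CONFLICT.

CLASS = HIT

0: bank 1 row 10 — prev None → EMPTY
1: bank 3 row 5 — prev None → EMPTY
2: bank 0 row 6 — prev None → EMPTY
3: bank 1 row 4 — prev 10 → CONFLICT
4: bank 0 row 9 — prev 6 → CONFLICT
5: bank 1 row 13 — prev 4 → CONFLICT
6: bank 3 row 0 — prev 5 → CONFLICT
7: bank 1 row 13 — prev 13 → HIT
8: bank 0 row 11 — prev 9 → CONFLICT
9: bank 1 row 13 — prev 13 → HIT
10: bank 1 row 13 — prev 13 → HIT
11: bank 2 row 0 — prev None → EMPTY
12: bank 2 row 10 — prev 0 → CONFLICT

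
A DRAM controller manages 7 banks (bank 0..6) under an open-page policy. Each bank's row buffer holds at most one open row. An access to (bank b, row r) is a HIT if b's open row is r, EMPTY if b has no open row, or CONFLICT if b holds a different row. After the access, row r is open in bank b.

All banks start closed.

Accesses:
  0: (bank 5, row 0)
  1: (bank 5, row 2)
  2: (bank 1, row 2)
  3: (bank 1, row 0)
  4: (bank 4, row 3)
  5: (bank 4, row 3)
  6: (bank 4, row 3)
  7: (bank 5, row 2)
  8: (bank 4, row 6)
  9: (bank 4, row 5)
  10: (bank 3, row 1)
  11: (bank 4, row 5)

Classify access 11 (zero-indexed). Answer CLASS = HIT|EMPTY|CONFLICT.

#0 (5,0) E
#1 (5,2) C  (was 0)
#2 (1,2) E
#3 (1,0) C  (was 2)
#4 (4,3) E
#5 (4,3) H  (was 3)
#6 (4,3) H  (was 3)
#7 (5,2) H  (was 2)
#8 (4,6) C  (was 3)
#9 (4,5) C  (was 6)
#10 (3,1) E
#11 (4,5) H  (was 5)

CLASS = HIT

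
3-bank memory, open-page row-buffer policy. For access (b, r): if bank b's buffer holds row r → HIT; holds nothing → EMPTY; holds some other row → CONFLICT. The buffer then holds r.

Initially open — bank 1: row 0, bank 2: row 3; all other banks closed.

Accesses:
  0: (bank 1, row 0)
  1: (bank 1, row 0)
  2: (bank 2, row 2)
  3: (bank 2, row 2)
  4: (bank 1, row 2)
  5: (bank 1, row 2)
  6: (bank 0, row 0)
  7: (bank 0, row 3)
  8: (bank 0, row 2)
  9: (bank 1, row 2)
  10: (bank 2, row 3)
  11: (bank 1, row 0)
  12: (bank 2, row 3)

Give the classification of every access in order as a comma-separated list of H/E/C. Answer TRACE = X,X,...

step 0: bank1 0->0 [HIT]
step 1: bank1 0->0 [HIT]
step 2: bank2 3->2 [CONFLICT]
step 3: bank2 2->2 [HIT]
step 4: bank1 0->2 [CONFLICT]
step 5: bank1 2->2 [HIT]
step 6: bank0 None->0 [EMPTY]
step 7: bank0 0->3 [CONFLICT]
step 8: bank0 3->2 [CONFLICT]
step 9: bank1 2->2 [HIT]
step 10: bank2 2->3 [CONFLICT]
step 11: bank1 2->0 [CONFLICT]
step 12: bank2 3->3 [HIT]

TRACE = H,H,C,H,C,H,E,C,C,H,C,C,H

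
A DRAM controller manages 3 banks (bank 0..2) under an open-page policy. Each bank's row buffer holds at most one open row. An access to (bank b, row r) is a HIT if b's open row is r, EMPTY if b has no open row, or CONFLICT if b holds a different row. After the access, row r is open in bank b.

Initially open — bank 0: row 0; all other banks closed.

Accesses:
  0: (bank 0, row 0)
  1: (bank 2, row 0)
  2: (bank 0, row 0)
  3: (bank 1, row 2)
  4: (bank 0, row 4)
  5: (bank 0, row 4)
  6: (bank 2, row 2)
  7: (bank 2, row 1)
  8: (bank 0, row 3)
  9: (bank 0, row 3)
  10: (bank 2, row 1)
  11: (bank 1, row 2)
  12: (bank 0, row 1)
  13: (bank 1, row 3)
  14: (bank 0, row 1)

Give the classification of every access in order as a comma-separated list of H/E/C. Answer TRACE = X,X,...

TRACE = H,E,H,E,C,H,C,C,C,H,H,H,C,C,H

step 0: bank0 0->0 [HIT]
step 1: bank2 None->0 [EMPTY]
step 2: bank0 0->0 [HIT]
step 3: bank1 None->2 [EMPTY]
step 4: bank0 0->4 [CONFLICT]
step 5: bank0 4->4 [HIT]
step 6: bank2 0->2 [CONFLICT]
step 7: bank2 2->1 [CONFLICT]
step 8: bank0 4->3 [CONFLICT]
step 9: bank0 3->3 [HIT]
step 10: bank2 1->1 [HIT]
step 11: bank1 2->2 [HIT]
step 12: bank0 3->1 [CONFLICT]
step 13: bank1 2->3 [CONFLICT]
step 14: bank0 1->1 [HIT]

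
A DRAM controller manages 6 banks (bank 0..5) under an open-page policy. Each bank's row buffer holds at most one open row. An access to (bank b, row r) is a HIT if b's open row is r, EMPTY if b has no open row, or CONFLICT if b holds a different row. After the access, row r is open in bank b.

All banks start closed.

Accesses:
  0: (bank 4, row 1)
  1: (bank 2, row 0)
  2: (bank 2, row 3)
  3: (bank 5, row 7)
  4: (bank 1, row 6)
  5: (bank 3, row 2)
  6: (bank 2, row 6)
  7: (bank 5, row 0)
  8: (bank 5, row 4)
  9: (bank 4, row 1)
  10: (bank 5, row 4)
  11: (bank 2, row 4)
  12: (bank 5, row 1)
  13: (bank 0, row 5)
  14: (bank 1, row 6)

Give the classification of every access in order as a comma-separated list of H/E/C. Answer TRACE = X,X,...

0: bank 4 row 1 — prev None → EMPTY
1: bank 2 row 0 — prev None → EMPTY
2: bank 2 row 3 — prev 0 → CONFLICT
3: bank 5 row 7 — prev None → EMPTY
4: bank 1 row 6 — prev None → EMPTY
5: bank 3 row 2 — prev None → EMPTY
6: bank 2 row 6 — prev 3 → CONFLICT
7: bank 5 row 0 — prev 7 → CONFLICT
8: bank 5 row 4 — prev 0 → CONFLICT
9: bank 4 row 1 — prev 1 → HIT
10: bank 5 row 4 — prev 4 → HIT
11: bank 2 row 4 — prev 6 → CONFLICT
12: bank 5 row 1 — prev 4 → CONFLICT
13: bank 0 row 5 — prev None → EMPTY
14: bank 1 row 6 — prev 6 → HIT

TRACE = E,E,C,E,E,E,C,C,C,H,H,C,C,E,H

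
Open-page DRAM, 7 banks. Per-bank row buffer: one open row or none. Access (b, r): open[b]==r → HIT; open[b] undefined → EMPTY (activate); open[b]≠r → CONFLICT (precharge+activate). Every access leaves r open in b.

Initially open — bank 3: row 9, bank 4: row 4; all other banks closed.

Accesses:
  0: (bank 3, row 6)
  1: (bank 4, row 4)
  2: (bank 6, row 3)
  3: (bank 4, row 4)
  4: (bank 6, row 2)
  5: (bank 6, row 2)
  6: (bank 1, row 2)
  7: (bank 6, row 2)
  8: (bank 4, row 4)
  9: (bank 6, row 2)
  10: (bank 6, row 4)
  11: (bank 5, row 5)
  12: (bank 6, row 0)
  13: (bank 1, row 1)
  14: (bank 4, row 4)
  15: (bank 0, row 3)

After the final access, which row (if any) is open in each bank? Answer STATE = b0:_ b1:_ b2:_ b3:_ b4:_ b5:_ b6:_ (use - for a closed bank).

STATE = b0:3 b1:1 b2:- b3:6 b4:4 b5:5 b6:0

#0 (3,6) C  (was 9)
#1 (4,4) H  (was 4)
#2 (6,3) E
#3 (4,4) H  (was 4)
#4 (6,2) C  (was 3)
#5 (6,2) H  (was 2)
#6 (1,2) E
#7 (6,2) H  (was 2)
#8 (4,4) H  (was 4)
#9 (6,2) H  (was 2)
#10 (6,4) C  (was 2)
#11 (5,5) E
#12 (6,0) C  (was 4)
#13 (1,1) C  (was 2)
#14 (4,4) H  (was 4)
#15 (0,3) E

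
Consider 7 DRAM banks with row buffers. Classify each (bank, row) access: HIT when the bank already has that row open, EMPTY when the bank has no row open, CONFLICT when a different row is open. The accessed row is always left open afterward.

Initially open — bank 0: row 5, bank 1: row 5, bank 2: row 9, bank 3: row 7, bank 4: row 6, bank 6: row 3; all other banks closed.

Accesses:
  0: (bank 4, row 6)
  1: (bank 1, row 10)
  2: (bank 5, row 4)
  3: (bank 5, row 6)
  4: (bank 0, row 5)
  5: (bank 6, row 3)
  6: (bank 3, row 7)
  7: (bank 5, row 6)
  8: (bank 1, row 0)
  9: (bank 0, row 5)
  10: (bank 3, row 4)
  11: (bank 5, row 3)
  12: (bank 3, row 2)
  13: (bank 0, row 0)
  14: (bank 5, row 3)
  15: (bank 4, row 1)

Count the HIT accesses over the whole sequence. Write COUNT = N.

step 0: bank4 6->6 [HIT]
step 1: bank1 5->10 [CONFLICT]
step 2: bank5 None->4 [EMPTY]
step 3: bank5 4->6 [CONFLICT]
step 4: bank0 5->5 [HIT]
step 5: bank6 3->3 [HIT]
step 6: bank3 7->7 [HIT]
step 7: bank5 6->6 [HIT]
step 8: bank1 10->0 [CONFLICT]
step 9: bank0 5->5 [HIT]
step 10: bank3 7->4 [CONFLICT]
step 11: bank5 6->3 [CONFLICT]
step 12: bank3 4->2 [CONFLICT]
step 13: bank0 5->0 [CONFLICT]
step 14: bank5 3->3 [HIT]
step 15: bank4 6->1 [CONFLICT]

COUNT = 7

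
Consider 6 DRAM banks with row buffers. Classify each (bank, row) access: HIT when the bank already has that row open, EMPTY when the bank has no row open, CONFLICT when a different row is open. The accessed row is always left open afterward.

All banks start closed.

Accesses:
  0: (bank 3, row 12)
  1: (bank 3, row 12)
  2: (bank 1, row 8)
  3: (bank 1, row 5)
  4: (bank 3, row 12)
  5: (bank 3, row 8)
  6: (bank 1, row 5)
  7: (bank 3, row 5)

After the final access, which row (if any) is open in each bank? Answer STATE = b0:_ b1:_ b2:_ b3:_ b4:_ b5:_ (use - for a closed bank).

  [0] b3 r12: no row ⇒ E
  [1] b3 r12: had r12 ⇒ H
  [2] b1 r8: no row ⇒ E
  [3] b1 r5: had r8 ⇒ C
  [4] b3 r12: had r12 ⇒ H
  [5] b3 r8: had r12 ⇒ C
  [6] b1 r5: had r5 ⇒ H
  [7] b3 r5: had r8 ⇒ C

STATE = b0:- b1:5 b2:- b3:5 b4:- b5:-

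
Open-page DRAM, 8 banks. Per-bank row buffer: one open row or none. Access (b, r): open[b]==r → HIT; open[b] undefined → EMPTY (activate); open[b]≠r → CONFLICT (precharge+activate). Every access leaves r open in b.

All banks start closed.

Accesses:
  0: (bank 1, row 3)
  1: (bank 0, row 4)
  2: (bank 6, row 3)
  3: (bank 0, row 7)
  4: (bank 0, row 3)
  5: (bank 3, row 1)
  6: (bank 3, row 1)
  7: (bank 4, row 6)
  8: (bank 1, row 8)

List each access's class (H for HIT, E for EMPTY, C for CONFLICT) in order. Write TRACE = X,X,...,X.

TRACE = E,E,E,C,C,E,H,E,C

  [0] b1 r3: no row ⇒ E
  [1] b0 r4: no row ⇒ E
  [2] b6 r3: no row ⇒ E
  [3] b0 r7: had r4 ⇒ C
  [4] b0 r3: had r7 ⇒ C
  [5] b3 r1: no row ⇒ E
  [6] b3 r1: had r1 ⇒ H
  [7] b4 r6: no row ⇒ E
  [8] b1 r8: had r3 ⇒ C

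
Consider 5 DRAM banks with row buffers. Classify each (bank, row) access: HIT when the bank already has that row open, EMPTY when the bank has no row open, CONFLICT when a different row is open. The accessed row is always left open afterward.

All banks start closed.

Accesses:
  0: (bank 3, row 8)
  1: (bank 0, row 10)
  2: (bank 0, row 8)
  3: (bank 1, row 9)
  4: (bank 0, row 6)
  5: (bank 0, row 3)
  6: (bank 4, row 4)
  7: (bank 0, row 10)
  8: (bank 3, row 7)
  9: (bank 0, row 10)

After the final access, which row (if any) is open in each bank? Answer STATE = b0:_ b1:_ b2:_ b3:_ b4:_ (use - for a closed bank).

  [0] b3 r8: no row ⇒ E
  [1] b0 r10: no row ⇒ E
  [2] b0 r8: had r10 ⇒ C
  [3] b1 r9: no row ⇒ E
  [4] b0 r6: had r8 ⇒ C
  [5] b0 r3: had r6 ⇒ C
  [6] b4 r4: no row ⇒ E
  [7] b0 r10: had r3 ⇒ C
  [8] b3 r7: had r8 ⇒ C
  [9] b0 r10: had r10 ⇒ H

STATE = b0:10 b1:9 b2:- b3:7 b4:4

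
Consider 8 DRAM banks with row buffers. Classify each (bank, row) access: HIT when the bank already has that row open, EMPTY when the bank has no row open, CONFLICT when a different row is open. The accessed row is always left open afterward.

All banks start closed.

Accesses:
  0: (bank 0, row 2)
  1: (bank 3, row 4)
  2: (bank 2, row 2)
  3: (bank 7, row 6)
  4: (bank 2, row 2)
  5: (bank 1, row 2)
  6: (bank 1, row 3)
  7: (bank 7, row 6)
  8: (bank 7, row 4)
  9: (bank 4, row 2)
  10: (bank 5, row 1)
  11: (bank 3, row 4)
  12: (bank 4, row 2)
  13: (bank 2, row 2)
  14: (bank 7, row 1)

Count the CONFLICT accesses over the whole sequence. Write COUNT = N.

0: bank 0 row 2 — prev None → EMPTY
1: bank 3 row 4 — prev None → EMPTY
2: bank 2 row 2 — prev None → EMPTY
3: bank 7 row 6 — prev None → EMPTY
4: bank 2 row 2 — prev 2 → HIT
5: bank 1 row 2 — prev None → EMPTY
6: bank 1 row 3 — prev 2 → CONFLICT
7: bank 7 row 6 — prev 6 → HIT
8: bank 7 row 4 — prev 6 → CONFLICT
9: bank 4 row 2 — prev None → EMPTY
10: bank 5 row 1 — prev None → EMPTY
11: bank 3 row 4 — prev 4 → HIT
12: bank 4 row 2 — prev 2 → HIT
13: bank 2 row 2 — prev 2 → HIT
14: bank 7 row 1 — prev 4 → CONFLICT

COUNT = 3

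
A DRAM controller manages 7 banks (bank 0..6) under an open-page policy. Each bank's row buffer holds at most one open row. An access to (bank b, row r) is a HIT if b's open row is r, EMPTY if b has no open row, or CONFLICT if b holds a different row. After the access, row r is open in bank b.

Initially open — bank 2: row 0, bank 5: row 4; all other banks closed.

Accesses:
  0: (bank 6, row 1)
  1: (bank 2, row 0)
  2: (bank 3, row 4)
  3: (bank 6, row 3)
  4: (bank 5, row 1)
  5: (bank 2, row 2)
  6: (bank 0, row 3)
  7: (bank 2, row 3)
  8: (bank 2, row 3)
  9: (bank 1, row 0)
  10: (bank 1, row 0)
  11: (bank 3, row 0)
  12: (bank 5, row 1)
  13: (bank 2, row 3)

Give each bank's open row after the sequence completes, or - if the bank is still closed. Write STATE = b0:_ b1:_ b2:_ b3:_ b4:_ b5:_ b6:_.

step 0: bank6 None->1 [EMPTY]
step 1: bank2 0->0 [HIT]
step 2: bank3 None->4 [EMPTY]
step 3: bank6 1->3 [CONFLICT]
step 4: bank5 4->1 [CONFLICT]
step 5: bank2 0->2 [CONFLICT]
step 6: bank0 None->3 [EMPTY]
step 7: bank2 2->3 [CONFLICT]
step 8: bank2 3->3 [HIT]
step 9: bank1 None->0 [EMPTY]
step 10: bank1 0->0 [HIT]
step 11: bank3 4->0 [CONFLICT]
step 12: bank5 1->1 [HIT]
step 13: bank2 3->3 [HIT]

STATE = b0:3 b1:0 b2:3 b3:0 b4:- b5:1 b6:3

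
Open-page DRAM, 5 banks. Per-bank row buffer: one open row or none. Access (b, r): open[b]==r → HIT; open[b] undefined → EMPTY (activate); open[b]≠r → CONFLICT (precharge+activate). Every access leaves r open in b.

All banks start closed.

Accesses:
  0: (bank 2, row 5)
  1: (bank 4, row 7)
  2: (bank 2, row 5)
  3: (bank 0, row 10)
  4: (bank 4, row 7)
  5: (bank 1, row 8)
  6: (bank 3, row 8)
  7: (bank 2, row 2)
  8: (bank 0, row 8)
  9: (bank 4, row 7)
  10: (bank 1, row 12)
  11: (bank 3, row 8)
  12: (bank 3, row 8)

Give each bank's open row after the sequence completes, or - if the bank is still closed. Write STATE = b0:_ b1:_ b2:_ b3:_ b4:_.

step 0: bank2 None->5 [EMPTY]
step 1: bank4 None->7 [EMPTY]
step 2: bank2 5->5 [HIT]
step 3: bank0 None->10 [EMPTY]
step 4: bank4 7->7 [HIT]
step 5: bank1 None->8 [EMPTY]
step 6: bank3 None->8 [EMPTY]
step 7: bank2 5->2 [CONFLICT]
step 8: bank0 10->8 [CONFLICT]
step 9: bank4 7->7 [HIT]
step 10: bank1 8->12 [CONFLICT]
step 11: bank3 8->8 [HIT]
step 12: bank3 8->8 [HIT]

STATE = b0:8 b1:12 b2:2 b3:8 b4:7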